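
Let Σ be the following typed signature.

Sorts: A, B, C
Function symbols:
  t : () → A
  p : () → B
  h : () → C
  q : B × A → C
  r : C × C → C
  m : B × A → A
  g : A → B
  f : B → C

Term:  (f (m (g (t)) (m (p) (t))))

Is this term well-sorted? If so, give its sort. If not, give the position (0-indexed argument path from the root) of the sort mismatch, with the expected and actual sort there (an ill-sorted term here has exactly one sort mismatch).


      (t) : A
    (g (t)) : B
      (p) : B
      (t) : A
    (m (p) (t)) : A
  (m (g (t)) (m (p) (t))) : A
(f (m (g (t)) (m (p) (t)))) : ✗ arg 0 at [0] has sort A, expected B

ill-sorted at position [0]: expected B, got A


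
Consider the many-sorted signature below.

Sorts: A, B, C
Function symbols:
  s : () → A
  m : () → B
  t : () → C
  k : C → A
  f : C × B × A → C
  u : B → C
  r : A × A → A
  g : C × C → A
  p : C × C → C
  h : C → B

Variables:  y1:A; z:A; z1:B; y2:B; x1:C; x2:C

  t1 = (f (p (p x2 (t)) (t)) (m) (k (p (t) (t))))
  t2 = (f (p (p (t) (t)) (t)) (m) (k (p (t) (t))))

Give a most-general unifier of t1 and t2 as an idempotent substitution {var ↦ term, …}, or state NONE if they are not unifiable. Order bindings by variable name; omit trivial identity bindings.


{x2 ↦ (t)}


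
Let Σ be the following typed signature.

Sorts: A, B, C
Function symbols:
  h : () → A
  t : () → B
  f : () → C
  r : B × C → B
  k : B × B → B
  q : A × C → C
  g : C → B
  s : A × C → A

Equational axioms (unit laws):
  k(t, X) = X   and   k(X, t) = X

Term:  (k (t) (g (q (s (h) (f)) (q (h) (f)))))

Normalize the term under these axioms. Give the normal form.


normal form = (g (q (s (h) (f)) (q (h) (f))))

1. (k (t) (g (q (s (h) (f)) (q (h) (f)))))  →  (g (q (s (h) (f)) (q (h) (f))))


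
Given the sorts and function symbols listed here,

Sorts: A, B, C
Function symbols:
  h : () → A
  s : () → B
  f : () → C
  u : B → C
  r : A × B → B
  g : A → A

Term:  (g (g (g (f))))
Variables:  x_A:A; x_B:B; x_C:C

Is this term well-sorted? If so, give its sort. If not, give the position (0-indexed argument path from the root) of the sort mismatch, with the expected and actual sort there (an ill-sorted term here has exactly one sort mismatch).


ill-sorted at position [0, 0, 0]: expected A, got C

      (f) : C
    (g (f)) : ✗ arg 0 at [0, 0, 0] has sort C, expected A


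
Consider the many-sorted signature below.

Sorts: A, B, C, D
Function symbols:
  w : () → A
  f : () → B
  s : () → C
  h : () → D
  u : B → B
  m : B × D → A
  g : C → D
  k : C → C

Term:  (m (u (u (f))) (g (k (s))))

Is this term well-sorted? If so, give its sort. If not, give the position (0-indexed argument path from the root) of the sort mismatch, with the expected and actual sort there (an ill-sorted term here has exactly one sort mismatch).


      (f) : B
    (u (f)) : B
  (u (u (f))) : B
      (s) : C
    (k (s)) : C
  (g (k (s))) : D
(m (u (u (f))) (g (k (s)))) : A

well-sorted; sort = A


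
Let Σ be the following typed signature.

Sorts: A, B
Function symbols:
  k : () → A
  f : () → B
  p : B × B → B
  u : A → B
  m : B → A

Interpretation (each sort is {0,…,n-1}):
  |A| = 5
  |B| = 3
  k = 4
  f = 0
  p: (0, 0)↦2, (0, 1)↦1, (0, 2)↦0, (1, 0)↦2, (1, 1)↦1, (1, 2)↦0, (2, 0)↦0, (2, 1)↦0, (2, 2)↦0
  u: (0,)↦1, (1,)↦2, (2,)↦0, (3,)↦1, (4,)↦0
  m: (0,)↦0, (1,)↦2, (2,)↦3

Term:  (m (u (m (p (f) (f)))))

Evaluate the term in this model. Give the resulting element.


value = 2

  f = 0
  f = 0
  (p (f) (f)) = p(0, 0) = 2
  (m (p (f) (f))) = m(2,) = 3
  (u (m (p (f) (f)))) = u(3,) = 1
  (m (u (m (p (f) (f))))) = m(1,) = 2


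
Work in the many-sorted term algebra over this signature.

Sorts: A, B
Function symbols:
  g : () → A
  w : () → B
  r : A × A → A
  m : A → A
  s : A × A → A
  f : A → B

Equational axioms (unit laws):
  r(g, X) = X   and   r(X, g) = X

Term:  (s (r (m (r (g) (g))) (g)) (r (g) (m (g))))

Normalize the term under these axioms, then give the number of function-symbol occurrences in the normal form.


size = 5

1. (s (r (m (r (g) (g))) (g)) (r (g) (m (g))))  →  (s (m (r (g) (g))) (r (g) (m (g))))
2. (s (m (r (g) (g))) (r (g) (m (g))))  →  (s (m (g)) (r (g) (m (g))))
3. (s (m (g)) (r (g) (m (g))))  →  (s (m (g)) (m (g)))
normal form: (s (m (g)) (m (g)))


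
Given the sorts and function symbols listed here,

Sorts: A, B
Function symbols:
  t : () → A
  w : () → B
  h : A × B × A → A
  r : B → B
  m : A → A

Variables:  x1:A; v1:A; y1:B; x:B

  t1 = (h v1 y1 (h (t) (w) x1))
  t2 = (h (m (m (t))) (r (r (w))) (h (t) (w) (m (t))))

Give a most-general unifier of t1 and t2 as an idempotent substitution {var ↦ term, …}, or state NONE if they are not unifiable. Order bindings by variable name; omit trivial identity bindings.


{v1 ↦ (m (m (t))), x1 ↦ (m (t)), y1 ↦ (r (r (w)))}


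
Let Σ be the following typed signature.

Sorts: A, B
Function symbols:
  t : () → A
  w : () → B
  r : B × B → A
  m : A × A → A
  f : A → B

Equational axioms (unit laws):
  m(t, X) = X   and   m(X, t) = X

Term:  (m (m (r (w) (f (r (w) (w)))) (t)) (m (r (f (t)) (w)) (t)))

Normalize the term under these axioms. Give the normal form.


1. (m (m (r (w) (f (r (w) (w)))) (t)) (m (r (f (t)) (w)) (t)))  →  (m (r (w) (f (r (w) (w)))) (m (r (f (t)) (w)) (t)))
2. (m (r (w) (f (r (w) (w)))) (m (r (f (t)) (w)) (t)))  →  (m (r (w) (f (r (w) (w)))) (r (f (t)) (w)))

normal form = (m (r (w) (f (r (w) (w)))) (r (f (t)) (w)))


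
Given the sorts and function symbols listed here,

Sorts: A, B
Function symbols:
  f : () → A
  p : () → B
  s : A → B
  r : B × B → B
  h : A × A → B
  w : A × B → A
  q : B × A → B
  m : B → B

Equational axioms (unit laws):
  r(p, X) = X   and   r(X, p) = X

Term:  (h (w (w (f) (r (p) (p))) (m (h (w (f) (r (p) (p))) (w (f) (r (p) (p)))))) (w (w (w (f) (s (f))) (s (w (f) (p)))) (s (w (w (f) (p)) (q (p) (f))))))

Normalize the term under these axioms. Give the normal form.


normal form = (h (w (w (f) (p)) (m (h (w (f) (p)) (w (f) (p))))) (w (w (w (f) (s (f))) (s (w (f) (p)))) (s (w (w (f) (p)) (q (p) (f))))))

1. (h (w (w (f) (r (p) (p))) (m (h (w (f) (r (p) (p))) (w (f) (r (p) (p)))))) (w (w (w (f) (s (f))) (s (w (f) (p)))) (s (w (w (f) (p)) (q (p) (f))))))  →  (h (w (w (f) (p)) (m (h (w (f) (r (p) (p))) (w (f) (r (p) (p)))))) (w (w (w (f) (s (f))) (s (w (f) (p)))) (s (w (w (f) (p)) (q (p) (f))))))
2. (h (w (w (f) (p)) (m (h (w (f) (r (p) (p))) (w (f) (r (p) (p)))))) (w (w (w (f) (s (f))) (s (w (f) (p)))) (s (w (w (f) (p)) (q (p) (f))))))  →  (h (w (w (f) (p)) (m (h (w (f) (p)) (w (f) (r (p) (p)))))) (w (w (w (f) (s (f))) (s (w (f) (p)))) (s (w (w (f) (p)) (q (p) (f))))))
3. (h (w (w (f) (p)) (m (h (w (f) (p)) (w (f) (r (p) (p)))))) (w (w (w (f) (s (f))) (s (w (f) (p)))) (s (w (w (f) (p)) (q (p) (f))))))  →  (h (w (w (f) (p)) (m (h (w (f) (p)) (w (f) (p))))) (w (w (w (f) (s (f))) (s (w (f) (p)))) (s (w (w (f) (p)) (q (p) (f))))))


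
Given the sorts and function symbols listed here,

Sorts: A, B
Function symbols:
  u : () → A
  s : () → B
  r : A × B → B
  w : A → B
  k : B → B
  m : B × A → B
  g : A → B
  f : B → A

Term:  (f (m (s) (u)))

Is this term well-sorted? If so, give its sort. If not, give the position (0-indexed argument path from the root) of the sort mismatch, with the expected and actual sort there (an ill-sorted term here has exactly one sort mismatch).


well-sorted; sort = A

    (s) : B
    (u) : A
  (m (s) (u)) : B
(f (m (s) (u))) : A


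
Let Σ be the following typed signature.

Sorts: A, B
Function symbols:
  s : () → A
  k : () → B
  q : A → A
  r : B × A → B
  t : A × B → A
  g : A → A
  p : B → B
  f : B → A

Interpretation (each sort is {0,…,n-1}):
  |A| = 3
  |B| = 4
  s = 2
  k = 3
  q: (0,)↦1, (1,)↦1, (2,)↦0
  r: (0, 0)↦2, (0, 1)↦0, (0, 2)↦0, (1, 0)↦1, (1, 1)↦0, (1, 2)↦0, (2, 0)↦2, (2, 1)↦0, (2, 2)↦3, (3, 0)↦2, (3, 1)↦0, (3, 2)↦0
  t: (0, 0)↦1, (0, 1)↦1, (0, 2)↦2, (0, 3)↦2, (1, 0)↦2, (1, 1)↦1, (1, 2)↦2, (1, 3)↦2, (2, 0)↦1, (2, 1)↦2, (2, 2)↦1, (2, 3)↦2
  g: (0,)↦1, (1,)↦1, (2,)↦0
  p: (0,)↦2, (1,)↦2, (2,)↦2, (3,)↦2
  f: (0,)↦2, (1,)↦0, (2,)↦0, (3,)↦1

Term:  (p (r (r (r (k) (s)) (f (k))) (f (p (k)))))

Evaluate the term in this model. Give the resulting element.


value = 2

  k = 3
  s = 2
  (r (k) (s)) = r(3, 2) = 0
  k = 3
  (f (k)) = f(3,) = 1
  (r (r (k) (s)) (f (k))) = r(0, 1) = 0
  k = 3
  (p (k)) = p(3,) = 2
  (f (p (k))) = f(2,) = 0
  (r (r (r (k) (s)) (f (k))) (f (p (k)))) = r(0, 0) = 2
  (p (r (r (r (k) (s)) (f (k))) (f (p (k))))) = p(2,) = 2


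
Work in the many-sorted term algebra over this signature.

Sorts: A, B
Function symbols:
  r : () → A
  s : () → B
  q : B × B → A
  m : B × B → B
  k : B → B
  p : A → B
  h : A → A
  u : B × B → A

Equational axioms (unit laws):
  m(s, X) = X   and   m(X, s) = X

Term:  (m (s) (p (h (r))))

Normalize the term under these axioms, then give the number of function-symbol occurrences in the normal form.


1. (m (s) (p (h (r))))  →  (p (h (r)))
normal form: (p (h (r)))

size = 3


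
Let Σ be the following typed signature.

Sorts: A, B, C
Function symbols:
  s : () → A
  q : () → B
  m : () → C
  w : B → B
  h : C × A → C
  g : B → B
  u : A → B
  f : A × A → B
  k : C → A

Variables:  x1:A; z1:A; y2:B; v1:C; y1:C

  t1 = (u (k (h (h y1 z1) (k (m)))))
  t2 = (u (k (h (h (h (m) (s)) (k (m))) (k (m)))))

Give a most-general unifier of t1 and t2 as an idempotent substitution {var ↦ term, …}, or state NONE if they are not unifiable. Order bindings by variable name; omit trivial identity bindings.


{y1 ↦ (h (m) (s)), z1 ↦ (k (m))}


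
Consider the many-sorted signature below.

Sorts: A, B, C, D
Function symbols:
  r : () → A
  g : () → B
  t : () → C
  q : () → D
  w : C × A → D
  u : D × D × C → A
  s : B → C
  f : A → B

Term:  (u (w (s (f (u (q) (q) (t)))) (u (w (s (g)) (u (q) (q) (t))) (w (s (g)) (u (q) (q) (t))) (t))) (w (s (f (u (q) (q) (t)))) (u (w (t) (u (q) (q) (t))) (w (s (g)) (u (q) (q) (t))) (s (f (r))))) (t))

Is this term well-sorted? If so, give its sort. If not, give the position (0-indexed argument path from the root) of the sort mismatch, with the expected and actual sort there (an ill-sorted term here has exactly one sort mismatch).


          (q) : D
          (q) : D
          (t) : C
        (u (q) (q) (t)) : A
      (f (u (q) (q) (t))) : B
    (s (f (u (q) (q) (t)))) : C
          (g) : B
        (s (g)) : C
          (q) : D
          (q) : D
          (t) : C
        (u (q) (q) (t)) : A
      (w (s (g)) (u (q) (q) (t))) : D
          (g) : B
        (s (g)) : C
          (q) : D
          (q) : D
          (t) : C
        (u (q) (q) (t)) : A
      (w (s (g)) (u (q) (q) (t))) : D
      (t) : C
    (u (w (s (g)) (u (q) (q) (t))) (w (s (g)) (u (q) (q) (t))) (t)) : A
  (w (s (f (u (q) (q) (t)))) (u (w (s (g)) (u (q) (q) (t))) (w (s (g)) (u (q) (q) (t))) (t))) : D
          (q) : D
          (q) : D
          (t) : C
        (u (q) (q) (t)) : A
      (f (u (q) (q) (t))) : B
    (s (f (u (q) (q) (t)))) : C
        (t) : C
          (q) : D
          (q) : D
          (t) : C
        (u (q) (q) (t)) : A
      (w (t) (u (q) (q) (t))) : D
          (g) : B
        (s (g)) : C
          (q) : D
          (q) : D
          (t) : C
        (u (q) (q) (t)) : A
      (w (s (g)) (u (q) (q) (t))) : D
          (r) : A
        (f (r)) : B
      (s (f (r))) : C
    (u (w (t) (u (q) (q) (t))) (w (s (g)) (u (q) (q) (t))) (s (f (r)))) : A
  (w (s (f (u (q) (q) (t)))) (u (w (t) (u (q) (q) (t))) (w (s (g)) (u (q) (q) (t))) (s (f (r))))) : D
  (t) : C
(u (w (s (f (u (q) (q) (t)))) (u (w (s (g)) (u (q) (q) (t))) (w (s (g)) (u (q) (q) (t))) (t))) (w (s (f (u (q) (q) (t)))) (u (w (t) (u (q) (q) (t))) (w (s (g)) (u (q) (q) (t))) (s (f (r))))) (t)) : A

well-sorted; sort = A


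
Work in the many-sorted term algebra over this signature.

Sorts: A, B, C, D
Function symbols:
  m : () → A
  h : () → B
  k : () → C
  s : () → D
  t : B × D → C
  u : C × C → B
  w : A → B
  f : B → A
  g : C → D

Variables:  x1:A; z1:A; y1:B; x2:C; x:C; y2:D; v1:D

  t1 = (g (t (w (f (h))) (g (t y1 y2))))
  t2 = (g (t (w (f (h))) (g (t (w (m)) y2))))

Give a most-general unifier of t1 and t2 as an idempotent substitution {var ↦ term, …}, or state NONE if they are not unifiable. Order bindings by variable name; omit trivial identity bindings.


{y1 ↦ (w (m))}


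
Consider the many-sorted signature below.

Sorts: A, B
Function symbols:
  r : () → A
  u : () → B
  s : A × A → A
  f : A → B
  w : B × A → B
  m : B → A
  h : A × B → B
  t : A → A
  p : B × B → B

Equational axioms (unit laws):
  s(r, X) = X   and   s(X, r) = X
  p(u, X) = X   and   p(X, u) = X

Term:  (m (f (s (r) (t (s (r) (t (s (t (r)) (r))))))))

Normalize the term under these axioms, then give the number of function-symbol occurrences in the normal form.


1. (m (f (s (r) (t (s (r) (t (s (t (r)) (r))))))))  →  (m (f (t (s (r) (t (s (t (r)) (r)))))))
2. (m (f (t (s (r) (t (s (t (r)) (r)))))))  →  (m (f (t (t (s (t (r)) (r))))))
3. (m (f (t (t (s (t (r)) (r))))))  →  (m (f (t (t (t (r))))))
normal form: (m (f (t (t (t (r))))))

size = 6


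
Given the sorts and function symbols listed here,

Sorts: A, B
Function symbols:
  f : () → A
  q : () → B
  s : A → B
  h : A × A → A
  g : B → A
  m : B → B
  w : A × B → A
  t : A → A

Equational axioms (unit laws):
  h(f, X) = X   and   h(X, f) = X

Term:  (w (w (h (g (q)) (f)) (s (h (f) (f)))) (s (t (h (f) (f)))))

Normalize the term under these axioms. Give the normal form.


normal form = (w (w (g (q)) (s (f))) (s (t (f))))

1. (w (w (h (g (q)) (f)) (s (h (f) (f)))) (s (t (h (f) (f)))))  →  (w (w (g (q)) (s (h (f) (f)))) (s (t (h (f) (f)))))
2. (w (w (g (q)) (s (h (f) (f)))) (s (t (h (f) (f)))))  →  (w (w (g (q)) (s (f))) (s (t (h (f) (f)))))
3. (w (w (g (q)) (s (f))) (s (t (h (f) (f)))))  →  (w (w (g (q)) (s (f))) (s (t (f))))


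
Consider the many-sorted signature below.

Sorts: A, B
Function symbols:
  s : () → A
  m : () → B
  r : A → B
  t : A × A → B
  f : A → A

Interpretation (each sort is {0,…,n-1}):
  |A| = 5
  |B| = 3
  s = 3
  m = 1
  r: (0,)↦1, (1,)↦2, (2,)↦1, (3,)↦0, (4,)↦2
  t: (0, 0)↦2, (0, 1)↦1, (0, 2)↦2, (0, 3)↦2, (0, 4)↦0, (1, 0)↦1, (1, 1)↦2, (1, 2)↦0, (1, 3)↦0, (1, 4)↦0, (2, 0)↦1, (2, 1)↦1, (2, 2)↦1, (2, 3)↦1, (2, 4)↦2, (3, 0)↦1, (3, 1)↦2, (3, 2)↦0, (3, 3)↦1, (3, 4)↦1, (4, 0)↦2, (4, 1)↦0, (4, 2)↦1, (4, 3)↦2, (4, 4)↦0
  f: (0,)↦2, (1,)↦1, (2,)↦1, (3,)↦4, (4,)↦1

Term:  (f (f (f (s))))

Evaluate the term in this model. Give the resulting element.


value = 1

  s = 3
  (f (s)) = f(3,) = 4
  (f (f (s))) = f(4,) = 1
  (f (f (f (s)))) = f(1,) = 1


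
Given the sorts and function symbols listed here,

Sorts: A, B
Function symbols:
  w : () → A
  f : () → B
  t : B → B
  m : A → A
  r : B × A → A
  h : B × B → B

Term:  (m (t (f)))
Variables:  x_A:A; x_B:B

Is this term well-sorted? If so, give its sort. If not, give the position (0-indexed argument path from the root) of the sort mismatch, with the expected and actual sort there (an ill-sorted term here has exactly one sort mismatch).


ill-sorted at position [0]: expected A, got B

    (f) : B
  (t (f)) : B
(m (t (f))) : ✗ arg 0 at [0] has sort B, expected A


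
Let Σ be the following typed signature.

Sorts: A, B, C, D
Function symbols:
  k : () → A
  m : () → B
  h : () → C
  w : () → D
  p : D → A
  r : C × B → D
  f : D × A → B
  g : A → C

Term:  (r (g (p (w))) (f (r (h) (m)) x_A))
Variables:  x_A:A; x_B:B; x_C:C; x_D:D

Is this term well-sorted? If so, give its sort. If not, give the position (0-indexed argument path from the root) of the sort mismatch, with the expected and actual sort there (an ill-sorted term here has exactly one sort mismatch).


well-sorted; sort = D

      (w) : D
    (p (w)) : A
  (g (p (w))) : C
      (h) : C
      (m) : B
    (r (h) (m)) : D
    x_A : A
  (f (r (h) (m)) x_A) : B
(r (g (p (w))) (f (r (h) (m)) x_A)) : D


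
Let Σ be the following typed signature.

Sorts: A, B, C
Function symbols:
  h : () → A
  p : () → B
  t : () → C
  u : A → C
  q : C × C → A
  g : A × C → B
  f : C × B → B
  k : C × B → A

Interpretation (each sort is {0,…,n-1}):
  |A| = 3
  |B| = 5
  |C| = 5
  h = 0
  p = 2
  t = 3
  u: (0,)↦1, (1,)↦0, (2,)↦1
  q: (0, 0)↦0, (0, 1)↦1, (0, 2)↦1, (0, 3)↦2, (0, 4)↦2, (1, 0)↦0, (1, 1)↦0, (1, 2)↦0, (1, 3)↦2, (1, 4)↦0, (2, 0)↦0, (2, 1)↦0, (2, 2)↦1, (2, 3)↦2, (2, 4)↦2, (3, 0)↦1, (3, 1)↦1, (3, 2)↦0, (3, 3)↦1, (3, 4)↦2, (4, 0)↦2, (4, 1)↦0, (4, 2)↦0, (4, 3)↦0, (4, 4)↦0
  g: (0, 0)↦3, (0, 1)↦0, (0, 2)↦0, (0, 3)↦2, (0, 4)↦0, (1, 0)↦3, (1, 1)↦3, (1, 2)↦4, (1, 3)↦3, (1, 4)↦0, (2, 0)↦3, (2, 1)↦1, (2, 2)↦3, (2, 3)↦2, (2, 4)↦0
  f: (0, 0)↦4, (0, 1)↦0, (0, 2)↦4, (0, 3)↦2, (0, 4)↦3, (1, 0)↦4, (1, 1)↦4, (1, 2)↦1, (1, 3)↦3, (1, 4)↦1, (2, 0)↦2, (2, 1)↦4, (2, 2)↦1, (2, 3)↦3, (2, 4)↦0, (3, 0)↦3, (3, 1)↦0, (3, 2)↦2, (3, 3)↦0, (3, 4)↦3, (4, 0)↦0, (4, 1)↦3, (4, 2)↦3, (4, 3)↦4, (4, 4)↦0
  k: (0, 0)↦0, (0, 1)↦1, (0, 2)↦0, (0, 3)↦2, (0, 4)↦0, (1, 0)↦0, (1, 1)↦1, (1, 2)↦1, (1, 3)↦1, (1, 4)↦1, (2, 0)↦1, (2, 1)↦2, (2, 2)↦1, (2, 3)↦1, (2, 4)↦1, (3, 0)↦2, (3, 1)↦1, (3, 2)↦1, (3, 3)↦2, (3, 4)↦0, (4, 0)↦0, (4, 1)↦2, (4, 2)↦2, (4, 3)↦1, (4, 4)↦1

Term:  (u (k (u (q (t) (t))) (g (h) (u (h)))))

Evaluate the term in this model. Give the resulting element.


value = 1

  t = 3
  t = 3
  (q (t) (t)) = q(3, 3) = 1
  (u (q (t) (t))) = u(1,) = 0
  h = 0
  h = 0
  (u (h)) = u(0,) = 1
  (g (h) (u (h))) = g(0, 1) = 0
  (k (u (q (t) (t))) (g (h) (u (h)))) = k(0, 0) = 0
  (u (k (u (q (t) (t))) (g (h) (u (h))))) = u(0,) = 1


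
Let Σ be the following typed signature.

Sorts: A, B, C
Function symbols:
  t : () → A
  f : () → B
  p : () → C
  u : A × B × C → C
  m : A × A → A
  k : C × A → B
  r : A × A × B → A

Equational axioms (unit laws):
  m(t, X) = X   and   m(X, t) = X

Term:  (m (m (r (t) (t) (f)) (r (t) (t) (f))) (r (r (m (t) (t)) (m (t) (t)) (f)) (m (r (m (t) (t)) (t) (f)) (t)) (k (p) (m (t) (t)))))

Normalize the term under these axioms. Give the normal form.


1. (m (m (r (t) (t) (f)) (r (t) (t) (f))) (r (r (m (t) (t)) (m (t) (t)) (f)) (m (r (m (t) (t)) (t) (f)) (t)) (k (p) (m (t) (t)))))  →  (m (m (r (t) (t) (f)) (r (t) (t) (f))) (r (r (t) (m (t) (t)) (f)) (m (r (m (t) (t)) (t) (f)) (t)) (k (p) (m (t) (t)))))
2. (m (m (r (t) (t) (f)) (r (t) (t) (f))) (r (r (t) (m (t) (t)) (f)) (m (r (m (t) (t)) (t) (f)) (t)) (k (p) (m (t) (t)))))  →  (m (m (r (t) (t) (f)) (r (t) (t) (f))) (r (r (t) (t) (f)) (m (r (m (t) (t)) (t) (f)) (t)) (k (p) (m (t) (t)))))
3. (m (m (r (t) (t) (f)) (r (t) (t) (f))) (r (r (t) (t) (f)) (m (r (m (t) (t)) (t) (f)) (t)) (k (p) (m (t) (t)))))  →  (m (m (r (t) (t) (f)) (r (t) (t) (f))) (r (r (t) (t) (f)) (r (m (t) (t)) (t) (f)) (k (p) (m (t) (t)))))
4. (m (m (r (t) (t) (f)) (r (t) (t) (f))) (r (r (t) (t) (f)) (r (m (t) (t)) (t) (f)) (k (p) (m (t) (t)))))  →  (m (m (r (t) (t) (f)) (r (t) (t) (f))) (r (r (t) (t) (f)) (r (t) (t) (f)) (k (p) (m (t) (t)))))
5. (m (m (r (t) (t) (f)) (r (t) (t) (f))) (r (r (t) (t) (f)) (r (t) (t) (f)) (k (p) (m (t) (t)))))  →  (m (m (r (t) (t) (f)) (r (t) (t) (f))) (r (r (t) (t) (f)) (r (t) (t) (f)) (k (p) (t))))

normal form = (m (m (r (t) (t) (f)) (r (t) (t) (f))) (r (r (t) (t) (f)) (r (t) (t) (f)) (k (p) (t))))


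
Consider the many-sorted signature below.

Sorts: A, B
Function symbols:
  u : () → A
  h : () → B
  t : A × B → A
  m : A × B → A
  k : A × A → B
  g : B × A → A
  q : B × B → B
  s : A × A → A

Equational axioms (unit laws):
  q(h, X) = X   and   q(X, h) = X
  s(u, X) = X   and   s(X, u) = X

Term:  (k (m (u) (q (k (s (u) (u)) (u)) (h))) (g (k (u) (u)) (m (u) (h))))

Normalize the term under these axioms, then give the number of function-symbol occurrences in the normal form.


size = 13

1. (k (m (u) (q (k (s (u) (u)) (u)) (h))) (g (k (u) (u)) (m (u) (h))))  →  (k (m (u) (k (s (u) (u)) (u))) (g (k (u) (u)) (m (u) (h))))
2. (k (m (u) (k (s (u) (u)) (u))) (g (k (u) (u)) (m (u) (h))))  →  (k (m (u) (k (u) (u))) (g (k (u) (u)) (m (u) (h))))
normal form: (k (m (u) (k (u) (u))) (g (k (u) (u)) (m (u) (h))))


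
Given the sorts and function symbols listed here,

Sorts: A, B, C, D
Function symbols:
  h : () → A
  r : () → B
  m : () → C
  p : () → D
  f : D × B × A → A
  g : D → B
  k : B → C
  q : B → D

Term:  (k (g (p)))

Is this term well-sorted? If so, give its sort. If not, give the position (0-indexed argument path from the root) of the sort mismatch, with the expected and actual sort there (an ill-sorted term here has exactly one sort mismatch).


    (p) : D
  (g (p)) : B
(k (g (p))) : C

well-sorted; sort = C


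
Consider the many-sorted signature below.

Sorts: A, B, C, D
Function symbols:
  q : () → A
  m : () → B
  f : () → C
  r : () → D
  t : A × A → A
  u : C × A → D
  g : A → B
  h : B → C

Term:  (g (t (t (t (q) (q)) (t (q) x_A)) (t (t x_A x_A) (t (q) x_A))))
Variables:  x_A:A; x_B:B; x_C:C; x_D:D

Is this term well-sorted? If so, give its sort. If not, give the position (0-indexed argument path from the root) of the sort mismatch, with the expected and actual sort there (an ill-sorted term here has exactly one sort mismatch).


        (q) : A
        (q) : A
      (t (q) (q)) : A
        (q) : A
        x_A : A
      (t (q) x_A) : A
    (t (t (q) (q)) (t (q) x_A)) : A
        x_A : A
        x_A : A
      (t x_A x_A) : A
        (q) : A
        x_A : A
      (t (q) x_A) : A
    (t (t x_A x_A) (t (q) x_A)) : A
  (t (t (t (q) (q)) (t (q) x_A)) (t (t x_A x_A) (t (q) x_A))) : A
(g (t (t (t (q) (q)) (t (q) x_A)) (t (t x_A x_A) (t (q) x_A)))) : B

well-sorted; sort = B


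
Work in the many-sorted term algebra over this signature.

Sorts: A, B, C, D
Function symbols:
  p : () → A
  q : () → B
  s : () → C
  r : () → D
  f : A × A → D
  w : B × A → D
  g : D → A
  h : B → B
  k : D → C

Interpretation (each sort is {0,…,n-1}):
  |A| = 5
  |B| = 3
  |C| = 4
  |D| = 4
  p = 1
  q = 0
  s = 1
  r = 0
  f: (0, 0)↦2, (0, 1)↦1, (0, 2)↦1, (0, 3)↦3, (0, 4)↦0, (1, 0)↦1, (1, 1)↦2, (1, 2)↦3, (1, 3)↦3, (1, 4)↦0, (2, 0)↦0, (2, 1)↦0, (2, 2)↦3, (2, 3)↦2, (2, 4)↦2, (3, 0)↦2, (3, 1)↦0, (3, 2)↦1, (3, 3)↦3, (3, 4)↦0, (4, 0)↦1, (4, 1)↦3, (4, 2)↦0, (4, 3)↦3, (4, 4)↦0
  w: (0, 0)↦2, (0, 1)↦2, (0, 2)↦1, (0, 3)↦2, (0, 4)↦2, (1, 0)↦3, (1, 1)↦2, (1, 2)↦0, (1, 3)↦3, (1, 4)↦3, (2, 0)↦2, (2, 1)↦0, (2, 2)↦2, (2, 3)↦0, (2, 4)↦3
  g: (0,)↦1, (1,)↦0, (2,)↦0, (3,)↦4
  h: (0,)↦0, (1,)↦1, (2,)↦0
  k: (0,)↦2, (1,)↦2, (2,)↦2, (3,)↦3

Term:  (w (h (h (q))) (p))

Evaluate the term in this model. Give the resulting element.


value = 2

  q = 0
  (h (q)) = h(0,) = 0
  (h (h (q))) = h(0,) = 0
  p = 1
  (w (h (h (q))) (p)) = w(0, 1) = 2


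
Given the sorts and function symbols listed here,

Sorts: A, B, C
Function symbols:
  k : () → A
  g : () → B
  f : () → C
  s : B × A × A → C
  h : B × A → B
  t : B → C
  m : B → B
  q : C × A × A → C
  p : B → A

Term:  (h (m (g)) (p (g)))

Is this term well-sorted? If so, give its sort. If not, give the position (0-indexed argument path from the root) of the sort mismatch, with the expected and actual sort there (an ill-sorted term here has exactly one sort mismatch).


well-sorted; sort = B

    (g) : B
  (m (g)) : B
    (g) : B
  (p (g)) : A
(h (m (g)) (p (g))) : B


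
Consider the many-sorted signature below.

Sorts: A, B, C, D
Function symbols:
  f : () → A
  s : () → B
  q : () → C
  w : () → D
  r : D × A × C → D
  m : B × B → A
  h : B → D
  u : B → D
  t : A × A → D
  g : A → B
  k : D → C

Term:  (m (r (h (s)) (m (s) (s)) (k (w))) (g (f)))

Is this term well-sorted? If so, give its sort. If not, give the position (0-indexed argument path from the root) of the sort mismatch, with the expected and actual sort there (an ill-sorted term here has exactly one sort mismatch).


ill-sorted at position [0]: expected B, got D

      (s) : B
    (h (s)) : D
      (s) : B
      (s) : B
    (m (s) (s)) : A
      (w) : D
    (k (w)) : C
  (r (h (s)) (m (s) (s)) (k (w))) : D
    (f) : A
  (g (f)) : B
(m (r (h (s)) (m (s) (s)) (k (w))) (g (f))) : ✗ arg 0 at [0] has sort D, expected B


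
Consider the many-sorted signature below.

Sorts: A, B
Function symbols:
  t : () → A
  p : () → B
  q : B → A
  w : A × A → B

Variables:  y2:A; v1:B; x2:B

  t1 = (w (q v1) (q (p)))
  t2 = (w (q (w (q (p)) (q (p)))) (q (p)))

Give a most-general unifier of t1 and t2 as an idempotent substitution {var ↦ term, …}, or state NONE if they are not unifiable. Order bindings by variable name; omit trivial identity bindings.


{v1 ↦ (w (q (p)) (q (p)))}


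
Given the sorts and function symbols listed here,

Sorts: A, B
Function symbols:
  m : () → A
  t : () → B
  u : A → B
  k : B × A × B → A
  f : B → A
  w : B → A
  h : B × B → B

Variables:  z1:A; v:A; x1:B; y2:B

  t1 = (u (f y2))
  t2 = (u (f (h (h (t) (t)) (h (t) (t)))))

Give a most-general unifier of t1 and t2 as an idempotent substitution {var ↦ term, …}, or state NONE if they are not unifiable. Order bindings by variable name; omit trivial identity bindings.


{y2 ↦ (h (h (t) (t)) (h (t) (t)))}


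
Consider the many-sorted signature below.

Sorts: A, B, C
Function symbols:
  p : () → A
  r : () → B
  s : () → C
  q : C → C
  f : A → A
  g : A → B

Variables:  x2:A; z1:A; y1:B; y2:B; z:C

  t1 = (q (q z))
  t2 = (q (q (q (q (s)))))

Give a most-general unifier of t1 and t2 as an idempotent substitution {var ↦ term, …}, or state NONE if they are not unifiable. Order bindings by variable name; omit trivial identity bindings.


{z ↦ (q (q (s)))}


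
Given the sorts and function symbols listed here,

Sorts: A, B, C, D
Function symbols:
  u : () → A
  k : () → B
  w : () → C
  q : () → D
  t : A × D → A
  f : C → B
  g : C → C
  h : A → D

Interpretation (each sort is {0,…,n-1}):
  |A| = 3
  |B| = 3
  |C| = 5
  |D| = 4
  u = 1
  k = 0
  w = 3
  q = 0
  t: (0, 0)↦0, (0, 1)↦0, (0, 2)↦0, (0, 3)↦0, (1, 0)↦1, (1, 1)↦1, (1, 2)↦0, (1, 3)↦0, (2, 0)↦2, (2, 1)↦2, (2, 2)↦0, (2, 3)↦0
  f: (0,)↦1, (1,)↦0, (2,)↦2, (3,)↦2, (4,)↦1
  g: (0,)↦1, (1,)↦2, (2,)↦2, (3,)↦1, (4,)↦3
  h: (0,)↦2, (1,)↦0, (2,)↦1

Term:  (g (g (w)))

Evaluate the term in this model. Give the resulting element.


  w = 3
  (g (w)) = g(3,) = 1
  (g (g (w))) = g(1,) = 2

value = 2


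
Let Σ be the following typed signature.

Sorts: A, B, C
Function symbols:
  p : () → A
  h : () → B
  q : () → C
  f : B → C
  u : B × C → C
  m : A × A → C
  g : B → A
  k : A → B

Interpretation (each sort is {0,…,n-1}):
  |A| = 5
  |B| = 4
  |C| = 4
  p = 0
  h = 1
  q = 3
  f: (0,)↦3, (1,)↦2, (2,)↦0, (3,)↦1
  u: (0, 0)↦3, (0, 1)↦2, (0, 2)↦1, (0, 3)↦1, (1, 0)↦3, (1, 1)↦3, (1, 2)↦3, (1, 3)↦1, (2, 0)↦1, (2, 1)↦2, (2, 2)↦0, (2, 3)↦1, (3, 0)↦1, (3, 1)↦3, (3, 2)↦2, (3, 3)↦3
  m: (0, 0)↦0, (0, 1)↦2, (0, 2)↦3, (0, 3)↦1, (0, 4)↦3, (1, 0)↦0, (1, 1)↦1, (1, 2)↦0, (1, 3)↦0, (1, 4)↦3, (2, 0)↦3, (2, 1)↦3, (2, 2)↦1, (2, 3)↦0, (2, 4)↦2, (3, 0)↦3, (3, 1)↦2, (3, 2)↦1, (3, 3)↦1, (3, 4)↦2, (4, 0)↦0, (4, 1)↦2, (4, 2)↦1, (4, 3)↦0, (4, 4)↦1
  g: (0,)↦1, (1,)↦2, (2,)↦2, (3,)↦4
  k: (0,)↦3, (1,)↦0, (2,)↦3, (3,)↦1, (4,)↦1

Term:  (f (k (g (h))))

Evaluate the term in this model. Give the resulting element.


value = 1

  h = 1
  (g (h)) = g(1,) = 2
  (k (g (h))) = k(2,) = 3
  (f (k (g (h)))) = f(3,) = 1


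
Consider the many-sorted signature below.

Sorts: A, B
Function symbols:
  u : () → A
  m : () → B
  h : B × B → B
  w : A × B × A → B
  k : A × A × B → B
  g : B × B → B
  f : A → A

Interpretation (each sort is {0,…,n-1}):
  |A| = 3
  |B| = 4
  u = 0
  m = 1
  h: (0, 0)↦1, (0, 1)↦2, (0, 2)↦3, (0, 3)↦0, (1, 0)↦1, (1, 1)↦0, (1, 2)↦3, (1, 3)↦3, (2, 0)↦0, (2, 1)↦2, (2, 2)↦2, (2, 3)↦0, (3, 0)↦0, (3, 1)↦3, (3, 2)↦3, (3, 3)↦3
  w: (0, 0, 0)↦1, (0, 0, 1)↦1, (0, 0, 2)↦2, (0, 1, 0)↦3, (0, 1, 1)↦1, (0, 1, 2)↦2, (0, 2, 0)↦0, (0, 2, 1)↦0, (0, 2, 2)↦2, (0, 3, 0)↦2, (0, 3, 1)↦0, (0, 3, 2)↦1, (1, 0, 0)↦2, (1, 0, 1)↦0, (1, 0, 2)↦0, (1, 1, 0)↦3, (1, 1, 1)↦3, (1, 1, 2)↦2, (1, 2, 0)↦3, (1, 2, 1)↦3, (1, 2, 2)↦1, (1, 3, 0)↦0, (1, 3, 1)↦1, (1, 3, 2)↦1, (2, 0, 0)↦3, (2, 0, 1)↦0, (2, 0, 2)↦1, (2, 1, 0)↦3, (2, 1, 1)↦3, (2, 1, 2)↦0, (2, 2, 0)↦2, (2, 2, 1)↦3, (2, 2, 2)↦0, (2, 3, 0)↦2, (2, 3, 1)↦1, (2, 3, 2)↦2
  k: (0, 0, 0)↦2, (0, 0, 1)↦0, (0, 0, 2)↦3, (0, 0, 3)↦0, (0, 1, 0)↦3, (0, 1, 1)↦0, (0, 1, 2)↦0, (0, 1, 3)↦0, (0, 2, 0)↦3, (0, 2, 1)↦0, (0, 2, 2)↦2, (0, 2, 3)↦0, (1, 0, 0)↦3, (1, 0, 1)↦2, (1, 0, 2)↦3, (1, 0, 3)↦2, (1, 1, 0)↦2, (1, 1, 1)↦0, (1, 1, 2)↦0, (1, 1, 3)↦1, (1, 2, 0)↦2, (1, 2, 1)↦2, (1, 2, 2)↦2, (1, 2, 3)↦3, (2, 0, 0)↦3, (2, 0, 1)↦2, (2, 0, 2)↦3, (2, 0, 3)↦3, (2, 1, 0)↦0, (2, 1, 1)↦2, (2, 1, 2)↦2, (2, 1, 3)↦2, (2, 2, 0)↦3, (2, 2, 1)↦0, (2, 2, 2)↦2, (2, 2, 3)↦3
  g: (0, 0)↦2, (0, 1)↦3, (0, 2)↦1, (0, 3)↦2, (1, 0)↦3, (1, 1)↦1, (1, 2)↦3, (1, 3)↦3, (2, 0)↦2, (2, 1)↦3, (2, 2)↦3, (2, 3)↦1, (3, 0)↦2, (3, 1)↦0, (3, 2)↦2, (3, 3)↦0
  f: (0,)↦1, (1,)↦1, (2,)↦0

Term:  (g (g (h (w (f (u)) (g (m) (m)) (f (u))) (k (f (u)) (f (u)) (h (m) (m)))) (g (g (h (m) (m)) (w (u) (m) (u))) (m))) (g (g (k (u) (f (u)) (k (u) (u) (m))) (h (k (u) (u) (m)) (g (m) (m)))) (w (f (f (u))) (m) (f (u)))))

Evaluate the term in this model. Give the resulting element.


value = 3

  u = 0
  (f (u)) = f(0,) = 1
  m = 1
  m = 1
  (g (m) (m)) = g(1, 1) = 1
  u = 0
  (f (u)) = f(0,) = 1
  (w (f (u)) (g (m) (m)) (f (u))) = w(1, 1, 1) = 3
  u = 0
  (f (u)) = f(0,) = 1
  u = 0
  (f (u)) = f(0,) = 1
  m = 1
  m = 1
  (h (m) (m)) = h(1, 1) = 0
  (k (f (u)) (f (u)) (h (m) (m))) = k(1, 1, 0) = 2
  (h (w (f (u)) (g (m) (m)) (f (u))) (k (f (u)) (f (u)) (h (m) (m)))) = h(3, 2) = 3
  m = 1
  m = 1
  (h (m) (m)) = h(1, 1) = 0
  u = 0
  m = 1
  u = 0
  (w (u) (m) (u)) = w(0, 1, 0) = 3
  (g (h (m) (m)) (w (u) (m) (u))) = g(0, 3) = 2
  m = 1
  (g (g (h (m) (m)) (w (u) (m) (u))) (m)) = g(2, 1) = 3
  (g (h (w (f (u)) (g (m) (m)) (f (u))) (k (f (u)) (f (u)) (h (m) (m)))) (g (g (h (m) (m)) (w (u) (m) (u))) (m))) = g(3, 3) = 0
  u = 0
  u = 0
  (f (u)) = f(0,) = 1
  u = 0
  u = 0
  m = 1
  (k (u) (u) (m)) = k(0, 0, 1) = 0
  (k (u) (f (u)) (k (u) (u) (m))) = k(0, 1, 0) = 3
  u = 0
  u = 0
  m = 1
  (k (u) (u) (m)) = k(0, 0, 1) = 0
  m = 1
  m = 1
  (g (m) (m)) = g(1, 1) = 1
  (h (k (u) (u) (m)) (g (m) (m))) = h(0, 1) = 2
  (g (k (u) (f (u)) (k (u) (u) (m))) (h (k (u) (u) (m)) (g (m) (m)))) = g(3, 2) = 2
  u = 0
  (f (u)) = f(0,) = 1
  (f (f (u))) = f(1,) = 1
  m = 1
  u = 0
  (f (u)) = f(0,) = 1
  (w (f (f (u))) (m) (f (u))) = w(1, 1, 1) = 3
  (g (g (k (u) (f (u)) (k (u) (u) (m))) (h (k (u) (u) (m)) (g (m) (m)))) (w (f (f (u))) (m) (f (u)))) = g(2, 3) = 1
  (g (g (h (w (f (u)) (g (m) (m)) (f (u))) (k (f (u)) (f (u)) (h (m) (m)))) (g (g (h (m) (m)) (w (u) (m) (u))) (m))) (g (g (k (u) (f (u)) (k (u) (u) (m))) (h (k (u) (u) (m)) (g (m) (m)))) (w (f (f (u))) (m) (f (u))))) = g(0, 1) = 3


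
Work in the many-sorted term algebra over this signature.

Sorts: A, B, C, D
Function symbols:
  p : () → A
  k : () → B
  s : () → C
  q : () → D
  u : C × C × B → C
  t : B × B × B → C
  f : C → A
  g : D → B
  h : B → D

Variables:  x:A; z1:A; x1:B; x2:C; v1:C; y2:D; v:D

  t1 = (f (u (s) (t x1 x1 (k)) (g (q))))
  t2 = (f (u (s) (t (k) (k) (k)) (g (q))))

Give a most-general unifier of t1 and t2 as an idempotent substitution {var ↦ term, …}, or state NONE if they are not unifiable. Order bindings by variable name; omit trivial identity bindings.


{x1 ↦ (k)}


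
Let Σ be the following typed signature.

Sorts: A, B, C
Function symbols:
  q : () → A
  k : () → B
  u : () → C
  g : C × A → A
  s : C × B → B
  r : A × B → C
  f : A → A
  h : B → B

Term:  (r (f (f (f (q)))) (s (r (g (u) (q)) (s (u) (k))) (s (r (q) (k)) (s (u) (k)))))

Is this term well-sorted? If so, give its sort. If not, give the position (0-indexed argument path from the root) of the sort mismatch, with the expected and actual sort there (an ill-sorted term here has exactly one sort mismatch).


        (q) : A
      (f (q)) : A
    (f (f (q))) : A
  (f (f (f (q)))) : A
        (u) : C
        (q) : A
      (g (u) (q)) : A
        (u) : C
        (k) : B
      (s (u) (k)) : B
    (r (g (u) (q)) (s (u) (k))) : C
        (q) : A
        (k) : B
      (r (q) (k)) : C
        (u) : C
        (k) : B
      (s (u) (k)) : B
    (s (r (q) (k)) (s (u) (k))) : B
  (s (r (g (u) (q)) (s (u) (k))) (s (r (q) (k)) (s (u) (k)))) : B
(r (f (f (f (q)))) (s (r (g (u) (q)) (s (u) (k))) (s (r (q) (k)) (s (u) (k))))) : C

well-sorted; sort = C


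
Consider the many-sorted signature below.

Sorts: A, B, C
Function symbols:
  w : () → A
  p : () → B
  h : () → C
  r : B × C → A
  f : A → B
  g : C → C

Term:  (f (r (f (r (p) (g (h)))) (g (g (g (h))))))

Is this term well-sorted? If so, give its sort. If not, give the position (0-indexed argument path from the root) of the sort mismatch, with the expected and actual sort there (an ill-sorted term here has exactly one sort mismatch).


        (p) : B
          (h) : C
        (g (h)) : C
      (r (p) (g (h))) : A
    (f (r (p) (g (h)))) : B
          (h) : C
        (g (h)) : C
      (g (g (h))) : C
    (g (g (g (h)))) : C
  (r (f (r (p) (g (h)))) (g (g (g (h))))) : A
(f (r (f (r (p) (g (h)))) (g (g (g (h)))))) : B

well-sorted; sort = B


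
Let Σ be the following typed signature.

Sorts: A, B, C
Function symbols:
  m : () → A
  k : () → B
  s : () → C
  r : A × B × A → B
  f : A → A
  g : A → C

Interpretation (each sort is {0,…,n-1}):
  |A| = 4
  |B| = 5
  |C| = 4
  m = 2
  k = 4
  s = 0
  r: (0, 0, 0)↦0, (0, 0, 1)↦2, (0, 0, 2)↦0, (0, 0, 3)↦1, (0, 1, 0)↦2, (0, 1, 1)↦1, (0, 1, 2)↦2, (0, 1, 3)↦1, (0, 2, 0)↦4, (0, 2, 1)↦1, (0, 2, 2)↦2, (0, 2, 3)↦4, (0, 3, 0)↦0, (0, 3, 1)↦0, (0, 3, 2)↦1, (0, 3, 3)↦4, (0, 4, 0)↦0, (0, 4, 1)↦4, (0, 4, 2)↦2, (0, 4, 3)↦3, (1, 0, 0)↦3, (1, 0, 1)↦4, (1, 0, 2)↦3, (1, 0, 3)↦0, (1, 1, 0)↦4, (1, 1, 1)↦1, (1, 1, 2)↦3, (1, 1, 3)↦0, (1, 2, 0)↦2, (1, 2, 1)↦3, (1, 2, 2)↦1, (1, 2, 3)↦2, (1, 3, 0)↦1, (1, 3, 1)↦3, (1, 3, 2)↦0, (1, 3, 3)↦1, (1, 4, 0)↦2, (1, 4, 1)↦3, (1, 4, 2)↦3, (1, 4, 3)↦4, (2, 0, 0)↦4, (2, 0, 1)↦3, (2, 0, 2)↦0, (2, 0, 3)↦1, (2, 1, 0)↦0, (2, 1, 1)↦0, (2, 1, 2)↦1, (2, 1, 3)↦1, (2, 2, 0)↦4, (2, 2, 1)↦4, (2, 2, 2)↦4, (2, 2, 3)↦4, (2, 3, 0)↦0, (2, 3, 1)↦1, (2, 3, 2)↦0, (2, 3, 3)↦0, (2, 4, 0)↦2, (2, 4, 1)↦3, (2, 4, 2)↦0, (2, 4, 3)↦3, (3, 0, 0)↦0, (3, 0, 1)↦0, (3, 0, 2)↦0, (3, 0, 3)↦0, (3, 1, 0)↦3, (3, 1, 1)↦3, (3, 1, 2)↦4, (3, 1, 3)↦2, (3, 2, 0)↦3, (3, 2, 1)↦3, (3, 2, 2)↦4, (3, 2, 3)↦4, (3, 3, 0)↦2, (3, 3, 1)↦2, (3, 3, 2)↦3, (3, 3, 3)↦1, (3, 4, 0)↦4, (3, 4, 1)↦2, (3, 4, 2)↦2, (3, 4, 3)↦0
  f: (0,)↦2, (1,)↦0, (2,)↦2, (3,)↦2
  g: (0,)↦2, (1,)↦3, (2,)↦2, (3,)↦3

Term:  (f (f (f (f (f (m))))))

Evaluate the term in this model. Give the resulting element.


  m = 2
  (f (m)) = f(2,) = 2
  (f (f (m))) = f(2,) = 2
  (f (f (f (m)))) = f(2,) = 2
  (f (f (f (f (m))))) = f(2,) = 2
  (f (f (f (f (f (m)))))) = f(2,) = 2

value = 2


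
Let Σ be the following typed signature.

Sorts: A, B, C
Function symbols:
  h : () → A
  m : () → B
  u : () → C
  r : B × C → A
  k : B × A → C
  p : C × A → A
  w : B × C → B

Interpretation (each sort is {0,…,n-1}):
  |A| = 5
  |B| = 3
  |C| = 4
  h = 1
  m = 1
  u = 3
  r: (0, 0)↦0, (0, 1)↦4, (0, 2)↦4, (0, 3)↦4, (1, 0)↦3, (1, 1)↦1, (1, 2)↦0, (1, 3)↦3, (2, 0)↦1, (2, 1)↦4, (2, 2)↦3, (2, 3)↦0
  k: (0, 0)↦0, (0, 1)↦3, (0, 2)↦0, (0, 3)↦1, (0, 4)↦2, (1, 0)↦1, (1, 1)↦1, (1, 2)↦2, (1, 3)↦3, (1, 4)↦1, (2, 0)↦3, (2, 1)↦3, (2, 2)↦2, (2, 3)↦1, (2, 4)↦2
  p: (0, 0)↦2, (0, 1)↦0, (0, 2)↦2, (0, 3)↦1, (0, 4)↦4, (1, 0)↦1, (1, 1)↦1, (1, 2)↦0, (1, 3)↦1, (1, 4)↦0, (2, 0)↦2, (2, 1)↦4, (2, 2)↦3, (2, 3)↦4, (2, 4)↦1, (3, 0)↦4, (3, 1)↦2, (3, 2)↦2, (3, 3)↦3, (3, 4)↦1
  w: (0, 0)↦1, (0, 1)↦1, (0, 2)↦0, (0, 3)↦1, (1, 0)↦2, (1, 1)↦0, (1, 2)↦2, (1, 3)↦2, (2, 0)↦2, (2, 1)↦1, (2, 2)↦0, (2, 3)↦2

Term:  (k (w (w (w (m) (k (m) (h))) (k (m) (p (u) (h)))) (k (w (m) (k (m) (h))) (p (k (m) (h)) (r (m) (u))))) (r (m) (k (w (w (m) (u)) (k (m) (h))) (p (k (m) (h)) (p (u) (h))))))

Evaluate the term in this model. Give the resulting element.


value = 1

  m = 1
  m = 1
  h = 1
  (k (m) (h)) = k(1, 1) = 1
  (w (m) (k (m) (h))) = w(1, 1) = 0
  m = 1
  u = 3
  h = 1
  (p (u) (h)) = p(3, 1) = 2
  (k (m) (p (u) (h))) = k(1, 2) = 2
  (w (w (m) (k (m) (h))) (k (m) (p (u) (h)))) = w(0, 2) = 0
  m = 1
  m = 1
  h = 1
  (k (m) (h)) = k(1, 1) = 1
  (w (m) (k (m) (h))) = w(1, 1) = 0
  m = 1
  h = 1
  (k (m) (h)) = k(1, 1) = 1
  m = 1
  u = 3
  (r (m) (u)) = r(1, 3) = 3
  (p (k (m) (h)) (r (m) (u))) = p(1, 3) = 1
  (k (w (m) (k (m) (h))) (p (k (m) (h)) (r (m) (u)))) = k(0, 1) = 3
  (w (w (w (m) (k (m) (h))) (k (m) (p (u) (h)))) (k (w (m) (k (m) (h))) (p (k (m) (h)) (r (m) (u))))) = w(0, 3) = 1
  m = 1
  m = 1
  u = 3
  (w (m) (u)) = w(1, 3) = 2
  m = 1
  h = 1
  (k (m) (h)) = k(1, 1) = 1
  (w (w (m) (u)) (k (m) (h))) = w(2, 1) = 1
  m = 1
  h = 1
  (k (m) (h)) = k(1, 1) = 1
  u = 3
  h = 1
  (p (u) (h)) = p(3, 1) = 2
  (p (k (m) (h)) (p (u) (h))) = p(1, 2) = 0
  (k (w (w (m) (u)) (k (m) (h))) (p (k (m) (h)) (p (u) (h)))) = k(1, 0) = 1
  (r (m) (k (w (w (m) (u)) (k (m) (h))) (p (k (m) (h)) (p (u) (h))))) = r(1, 1) = 1
  (k (w (w (w (m) (k (m) (h))) (k (m) (p (u) (h)))) (k (w (m) (k (m) (h))) (p (k (m) (h)) (r (m) (u))))) (r (m) (k (w (w (m) (u)) (k (m) (h))) (p (k (m) (h)) (p (u) (h)))))) = k(1, 1) = 1


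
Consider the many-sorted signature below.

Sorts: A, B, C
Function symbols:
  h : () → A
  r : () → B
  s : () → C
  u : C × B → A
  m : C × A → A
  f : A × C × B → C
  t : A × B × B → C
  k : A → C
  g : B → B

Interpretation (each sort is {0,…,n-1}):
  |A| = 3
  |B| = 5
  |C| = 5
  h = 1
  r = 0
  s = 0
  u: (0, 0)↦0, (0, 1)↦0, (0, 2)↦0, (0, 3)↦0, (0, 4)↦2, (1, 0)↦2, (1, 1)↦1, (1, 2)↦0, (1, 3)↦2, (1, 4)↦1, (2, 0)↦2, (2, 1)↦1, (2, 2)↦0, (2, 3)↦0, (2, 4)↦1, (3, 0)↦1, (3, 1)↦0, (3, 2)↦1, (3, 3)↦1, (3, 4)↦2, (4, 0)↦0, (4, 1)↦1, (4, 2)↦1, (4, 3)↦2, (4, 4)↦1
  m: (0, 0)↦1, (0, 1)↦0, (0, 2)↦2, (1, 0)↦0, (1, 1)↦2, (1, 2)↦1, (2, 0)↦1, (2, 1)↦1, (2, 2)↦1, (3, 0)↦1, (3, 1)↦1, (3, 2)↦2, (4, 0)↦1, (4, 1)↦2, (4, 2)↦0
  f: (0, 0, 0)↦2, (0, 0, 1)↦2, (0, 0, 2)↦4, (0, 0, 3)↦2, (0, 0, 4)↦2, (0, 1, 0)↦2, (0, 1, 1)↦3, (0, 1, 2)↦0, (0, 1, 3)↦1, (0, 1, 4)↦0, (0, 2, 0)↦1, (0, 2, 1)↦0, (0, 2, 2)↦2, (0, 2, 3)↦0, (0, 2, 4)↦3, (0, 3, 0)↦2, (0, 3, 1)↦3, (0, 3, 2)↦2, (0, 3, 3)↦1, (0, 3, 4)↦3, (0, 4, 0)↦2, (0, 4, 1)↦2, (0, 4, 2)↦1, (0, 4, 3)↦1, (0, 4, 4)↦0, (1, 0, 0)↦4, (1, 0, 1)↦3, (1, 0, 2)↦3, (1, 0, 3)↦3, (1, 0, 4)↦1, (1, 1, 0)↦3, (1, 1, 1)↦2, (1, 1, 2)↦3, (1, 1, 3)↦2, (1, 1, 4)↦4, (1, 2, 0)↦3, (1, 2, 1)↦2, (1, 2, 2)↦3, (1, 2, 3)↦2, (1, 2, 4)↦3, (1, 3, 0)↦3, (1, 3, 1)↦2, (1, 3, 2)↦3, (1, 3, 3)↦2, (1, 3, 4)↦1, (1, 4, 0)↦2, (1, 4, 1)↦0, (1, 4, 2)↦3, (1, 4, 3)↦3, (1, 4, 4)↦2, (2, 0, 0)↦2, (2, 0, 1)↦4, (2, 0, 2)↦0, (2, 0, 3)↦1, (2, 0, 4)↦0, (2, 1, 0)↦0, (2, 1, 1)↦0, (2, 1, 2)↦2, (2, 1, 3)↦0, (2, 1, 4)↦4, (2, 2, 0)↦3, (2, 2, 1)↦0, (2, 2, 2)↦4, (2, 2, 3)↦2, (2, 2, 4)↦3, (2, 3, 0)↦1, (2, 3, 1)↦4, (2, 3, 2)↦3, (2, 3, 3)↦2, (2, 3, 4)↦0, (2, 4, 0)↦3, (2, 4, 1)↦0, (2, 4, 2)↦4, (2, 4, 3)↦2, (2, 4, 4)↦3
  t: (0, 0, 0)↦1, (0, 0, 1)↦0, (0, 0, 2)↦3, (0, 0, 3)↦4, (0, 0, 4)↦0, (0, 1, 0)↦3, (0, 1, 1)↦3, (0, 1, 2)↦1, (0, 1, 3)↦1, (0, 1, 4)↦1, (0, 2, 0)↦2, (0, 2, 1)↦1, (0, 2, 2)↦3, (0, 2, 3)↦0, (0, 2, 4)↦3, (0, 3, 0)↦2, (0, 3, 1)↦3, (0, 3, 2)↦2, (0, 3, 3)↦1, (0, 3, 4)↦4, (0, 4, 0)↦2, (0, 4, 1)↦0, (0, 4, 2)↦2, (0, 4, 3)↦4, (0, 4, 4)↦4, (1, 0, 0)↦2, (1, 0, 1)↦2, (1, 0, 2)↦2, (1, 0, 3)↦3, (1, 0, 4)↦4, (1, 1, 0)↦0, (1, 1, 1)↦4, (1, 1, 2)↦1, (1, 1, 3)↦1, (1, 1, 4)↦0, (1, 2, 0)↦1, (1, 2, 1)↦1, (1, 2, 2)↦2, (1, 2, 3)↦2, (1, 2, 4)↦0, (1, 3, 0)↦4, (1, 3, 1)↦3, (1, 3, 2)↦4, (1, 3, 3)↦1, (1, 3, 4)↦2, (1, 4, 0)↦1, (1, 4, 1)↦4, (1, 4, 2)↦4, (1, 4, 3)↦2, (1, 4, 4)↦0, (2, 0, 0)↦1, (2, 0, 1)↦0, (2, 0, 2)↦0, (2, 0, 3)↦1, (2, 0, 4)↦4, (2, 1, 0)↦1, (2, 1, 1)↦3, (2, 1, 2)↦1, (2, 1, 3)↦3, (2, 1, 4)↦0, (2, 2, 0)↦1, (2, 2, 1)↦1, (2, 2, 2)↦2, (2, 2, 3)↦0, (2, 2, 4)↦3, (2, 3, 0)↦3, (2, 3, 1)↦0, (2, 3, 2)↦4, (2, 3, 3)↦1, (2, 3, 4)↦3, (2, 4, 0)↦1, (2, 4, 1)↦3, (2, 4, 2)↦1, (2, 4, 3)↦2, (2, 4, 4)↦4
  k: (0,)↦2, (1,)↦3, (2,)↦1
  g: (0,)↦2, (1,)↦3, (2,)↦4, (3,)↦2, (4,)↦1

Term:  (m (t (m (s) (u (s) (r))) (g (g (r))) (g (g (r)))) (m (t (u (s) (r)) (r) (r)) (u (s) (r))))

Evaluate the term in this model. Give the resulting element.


value = 1

  s = 0
  s = 0
  r = 0
  (u (s) (r)) = u(0, 0) = 0
  (m (s) (u (s) (r))) = m(0, 0) = 1
  r = 0
  (g (r)) = g(0,) = 2
  (g (g (r))) = g(2,) = 4
  r = 0
  (g (r)) = g(0,) = 2
  (g (g (r))) = g(2,) = 4
  (t (m (s) (u (s) (r))) (g (g (r))) (g (g (r)))) = t(1, 4, 4) = 0
  s = 0
  r = 0
  (u (s) (r)) = u(0, 0) = 0
  r = 0
  r = 0
  (t (u (s) (r)) (r) (r)) = t(0, 0, 0) = 1
  s = 0
  r = 0
  (u (s) (r)) = u(0, 0) = 0
  (m (t (u (s) (r)) (r) (r)) (u (s) (r))) = m(1, 0) = 0
  (m (t (m (s) (u (s) (r))) (g (g (r))) (g (g (r)))) (m (t (u (s) (r)) (r) (r)) (u (s) (r)))) = m(0, 0) = 1
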